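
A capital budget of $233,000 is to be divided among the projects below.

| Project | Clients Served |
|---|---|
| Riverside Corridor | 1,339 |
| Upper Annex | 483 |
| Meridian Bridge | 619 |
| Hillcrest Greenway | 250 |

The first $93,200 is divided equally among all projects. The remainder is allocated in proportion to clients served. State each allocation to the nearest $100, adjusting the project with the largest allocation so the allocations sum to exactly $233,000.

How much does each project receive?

Riverside Corridor: $92,800 · Upper Annex: $48,400 · Meridian Bridge: $55,500 · Hillcrest Greenway: $36,300

First tranche $93,200 split equally: $23,300 each.
Remainder $139,800 by clients served (total 2,691): Riverside Corridor 69,562.32 → $69,600; Upper Annex 25,092.31 → $25,100; Meridian Bridge 32,157.64 → $32,200; Hillcrest Greenway 12,987.74 → $13,000.
Rounding difference −$100 on remainder applied to Riverside Corridor.
Totals: Riverside Corridor $23,300 + $69,500 = $92,800; Upper Annex $23,300 + $25,100 = $48,400; Meridian Bridge $23,300 + $32,200 = $55,500; Hillcrest Greenway $23,300 + $13,000 = $36,300.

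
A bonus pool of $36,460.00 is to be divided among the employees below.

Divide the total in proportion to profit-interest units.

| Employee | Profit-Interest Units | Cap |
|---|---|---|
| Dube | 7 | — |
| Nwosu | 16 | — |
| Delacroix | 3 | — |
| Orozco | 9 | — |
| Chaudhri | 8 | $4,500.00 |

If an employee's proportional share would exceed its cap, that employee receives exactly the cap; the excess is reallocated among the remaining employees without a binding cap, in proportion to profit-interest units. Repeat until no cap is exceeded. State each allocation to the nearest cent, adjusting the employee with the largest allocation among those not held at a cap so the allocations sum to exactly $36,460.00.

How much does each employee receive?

Dube: $6,392.00 | Nwosu: $14,610.28 | Delacroix: $2,739.43 | Orozco: $8,218.29 | Chaudhri: $4,500.00

Total profit-interest units = 43.
Pro-rata shares before constraints: Dube 5,935.3488; Nwosu 13,566.5116; Delacroix 2,543.7209; Orozco 7,631.1628; Chaudhri 6,783.2558.
Capped: Chaudhri ($4,500.00); remaining pool $31,960.00 reallocated over remaining profit-interest units 35.
Remaining shares: Dube 6,392.0000 → $6,392.00; Nwosu 14,610.2857 → $14,610.29; Delacroix 2,739.4286 → $2,739.43; Orozco 8,218.2857 → $8,218.29.
Rounding difference −$0.01 applied to Nwosu → $14,610.28.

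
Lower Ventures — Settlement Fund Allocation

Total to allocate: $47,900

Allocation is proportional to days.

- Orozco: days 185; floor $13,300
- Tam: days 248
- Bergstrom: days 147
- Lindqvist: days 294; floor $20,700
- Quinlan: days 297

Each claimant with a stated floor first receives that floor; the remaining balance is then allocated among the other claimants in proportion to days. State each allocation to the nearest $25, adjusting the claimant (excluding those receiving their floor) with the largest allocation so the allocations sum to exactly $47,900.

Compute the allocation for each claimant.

Orozco: $13,300 · Tam: $4,975 · Bergstrom: $2,950 · Lindqvist: $20,700 · Quinlan: $5,975

Fund the minimums — Orozco $13,300; Lindqvist $20,700. Balance $13,900.
Balance split over remaining days 692: Tam 4,981.50 → $4,975; Bergstrom 2,952.75 → $2,950; Quinlan 5,965.75 → $5,975.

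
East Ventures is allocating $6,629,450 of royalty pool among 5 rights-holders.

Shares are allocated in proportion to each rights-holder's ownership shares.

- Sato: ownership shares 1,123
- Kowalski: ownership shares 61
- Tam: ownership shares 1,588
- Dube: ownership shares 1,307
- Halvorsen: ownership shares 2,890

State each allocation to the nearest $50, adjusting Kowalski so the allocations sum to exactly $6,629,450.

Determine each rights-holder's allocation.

Sum of ownership shares: 6,969.
Pro-rata amounts: Sato 1,123/6,969 × $6,629,450 = 1,068,284.17; Kowalski 61/6,969 × $6,629,450 = 58,027.90; Tam 1,588/6,969 × $6,629,450 = 1,510,628.01; Dube 1,307/6,969 × $6,629,450 = 1,243,319.15; Halvorsen 2,890/6,969 × $6,629,450 = 2,749,190.77.
Rounded to nearest $50: Sato $1,068,300; Kowalski $58,050; Tam $1,510,650; Dube $1,243,300; Halvorsen $2,749,200. Sum = $6,629,500.
Difference $6,629,450 − $6,629,500 = −$50 applied to Kowalski: Kowalski becomes $58,000.

Sato: $1,068,300; Kowalski: $58,000; Tam: $1,510,650; Dube: $1,243,300; Halvorsen: $2,749,200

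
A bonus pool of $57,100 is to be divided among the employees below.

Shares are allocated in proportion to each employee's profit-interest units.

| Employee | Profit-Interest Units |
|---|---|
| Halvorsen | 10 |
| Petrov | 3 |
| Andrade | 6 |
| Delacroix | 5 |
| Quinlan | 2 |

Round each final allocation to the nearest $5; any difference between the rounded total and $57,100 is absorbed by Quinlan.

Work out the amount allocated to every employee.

Halvorsen: $21,960; Petrov: $6,590; Andrade: $13,175; Delacroix: $10,980; Quinlan: $4,395

Sum of profit-interest units: 26.
Unrounded shares: Halvorsen 10/26 × $57,100 = 21,961.54; Petrov 3/26 × $57,100 = 6,588.46; Andrade 6/26 × $57,100 = 13,176.92; Delacroix 5/26 × $57,100 = 10,980.77; Quinlan 2/26 × $57,100 = 4,392.31.
At nearest $5: Halvorsen $21,960; Petrov $6,590; Andrade $13,175; Delacroix $10,980; Quinlan $4,390. Sum = $57,095.
Difference $57,100 − $57,095 = +$5 applied to Quinlan: Quinlan becomes $4,395.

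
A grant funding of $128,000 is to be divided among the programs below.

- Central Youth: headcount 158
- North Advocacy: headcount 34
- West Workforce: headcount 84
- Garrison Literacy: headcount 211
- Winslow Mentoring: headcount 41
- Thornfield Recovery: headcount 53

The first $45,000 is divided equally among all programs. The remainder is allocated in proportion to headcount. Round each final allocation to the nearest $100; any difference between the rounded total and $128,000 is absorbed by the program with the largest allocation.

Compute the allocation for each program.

Central Youth: $30,100 · North Advocacy: $12,400 · West Workforce: $19,500 · Garrison Literacy: $37,500 · Winslow Mentoring: $13,400 · Thornfield Recovery: $15,100

Equal tier: $45,000 ÷ 6 = $7,500 apiece.
Remainder $83,000 by headcount (total 581): Central Youth 22,571.43 → $22,600; North Advocacy 4,857.14 → $4,900; West Workforce 12,000.00 → $12,000; Garrison Literacy 30,142.86 → $30,100; Winslow Mentoring 5,857.14 → $5,900; Thornfield Recovery 7,571.43 → $7,600.
Rounding difference −$100 on remainder applied to Garrison Literacy.
Totals: Central Youth $7,500 + $22,600 = $30,100; North Advocacy $7,500 + $4,900 = $12,400; West Workforce $7,500 + $12,000 = $19,500; Garrison Literacy $7,500 + $30,000 = $37,500; Winslow Mentoring $7,500 + $5,900 = $13,400; Thornfield Recovery $7,500 + $7,600 = $15,100.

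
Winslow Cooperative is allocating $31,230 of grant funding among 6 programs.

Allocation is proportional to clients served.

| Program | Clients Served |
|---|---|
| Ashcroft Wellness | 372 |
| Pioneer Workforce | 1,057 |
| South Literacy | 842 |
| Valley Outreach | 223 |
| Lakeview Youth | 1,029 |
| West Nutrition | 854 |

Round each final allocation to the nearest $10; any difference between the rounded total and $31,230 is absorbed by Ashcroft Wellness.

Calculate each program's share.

Ashcroft Wellness: $2,660 · Pioneer Workforce: $7,540 · South Literacy: $6,010 · Valley Outreach: $1,590 · Lakeview Youth: $7,340 · West Nutrition: $6,090

Combined clients served = 4,377.
Proportional shares: Ashcroft Wellness 372/4,377 × $31,230 = 2,654.23; Pioneer Workforce 1,057/4,377 × $31,230 = 7,541.72; South Literacy 842/4,377 × $31,230 = 6,007.69; Valley Outreach 223/4,377 × $31,230 = 1,591.11; Lakeview Youth 1,029/4,377 × $31,230 = 7,341.94; West Nutrition 854/4,377 × $31,230 = 6,093.31.
After rounding ($10): Ashcroft Wellness $2,650; Pioneer Workforce $7,540; South Literacy $6,010; Valley Outreach $1,590; Lakeview Youth $7,340; West Nutrition $6,090. Sum = $31,220.
Difference $31,230 − $31,220 = +$10 applied to Ashcroft Wellness: Ashcroft Wellness becomes $2,660.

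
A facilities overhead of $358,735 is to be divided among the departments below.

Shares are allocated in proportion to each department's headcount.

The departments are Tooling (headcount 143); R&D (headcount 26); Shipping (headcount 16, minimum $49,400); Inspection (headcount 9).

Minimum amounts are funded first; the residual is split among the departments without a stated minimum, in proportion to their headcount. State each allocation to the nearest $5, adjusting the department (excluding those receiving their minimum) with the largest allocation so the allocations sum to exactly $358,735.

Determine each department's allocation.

Guaranteed amounts: Shipping $49,400. Remaining pool $309,335.
Remaining pool split over remaining headcount 178: Tooling 248,510.70 → $248,510; R&D 45,183.76 → $45,185; Inspection 15,640.53 → $15,640.

Tooling: $248,510 | R&D: $45,185 | Shipping: $49,400 | Inspection: $15,640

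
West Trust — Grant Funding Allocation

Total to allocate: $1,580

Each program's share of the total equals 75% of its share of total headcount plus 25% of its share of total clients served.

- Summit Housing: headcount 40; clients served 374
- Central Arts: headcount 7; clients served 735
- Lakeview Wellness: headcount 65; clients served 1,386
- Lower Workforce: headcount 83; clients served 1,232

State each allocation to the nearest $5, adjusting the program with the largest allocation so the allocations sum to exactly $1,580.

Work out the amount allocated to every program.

Summit Housing: $285 · Central Arts: $120 · Lakeview Wellness: $540 · Lower Workforce: $635

Totals — headcount 195, clients served 3,727.
Combined weights (75% headcount + 25% clients served): Summit Housing 0.1789; Central Arts 0.0762; Lakeview Wellness 0.3430; Lower Workforce 0.4019.
Unrounded shares: Summit Housing 282.71; Central Arts 120.44; Lakeview Wellness 541.89; Lower Workforce 634.96.
After rounding ($5): Summit Housing $285; Central Arts $120; Lakeview Wellness $540; Lower Workforce $635. Sum = $1,580.
Rounded total matches; no reconciliation needed.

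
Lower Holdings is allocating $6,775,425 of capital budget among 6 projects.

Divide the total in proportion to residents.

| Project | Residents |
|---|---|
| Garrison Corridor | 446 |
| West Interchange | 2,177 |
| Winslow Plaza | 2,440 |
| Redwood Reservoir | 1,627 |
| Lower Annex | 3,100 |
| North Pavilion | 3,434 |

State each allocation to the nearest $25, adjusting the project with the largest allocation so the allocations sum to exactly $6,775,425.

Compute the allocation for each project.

Garrison Corridor: $228,500; West Interchange: $1,115,400; Winslow Plaza: $1,250,150; Redwood Reservoir: $833,600; Lower Annex: $1,588,300; North Pavilion: $1,759,475

Residents total: 13,224.
Unrounded shares: Garrison Corridor 446/13,224 × $6,775,425 = 228,511.76; West Interchange 2,177/13,224 × $6,775,425 = 1,115,403.83; Winslow Plaza 2,440/13,224 × $6,775,425 = 1,250,154.04; Redwood Reservoir 1,627/13,224 × $6,775,425 = 833,606.81; Lower Annex 3,100/13,224 × $6,775,425 = 1,588,310.46; North Pavilion 3,434/13,224 × $6,775,425 = 1,759,438.10.
After rounding ($25): Garrison Corridor $228,500; West Interchange $1,115,400; Winslow Plaza $1,250,150; Redwood Reservoir $833,600; Lower Annex $1,588,300; North Pavilion $1,759,450. Sum = $6,775,400.
Difference $6,775,425 − $6,775,400 = +$25 applied to largest allocation (North Pavilion): North Pavilion becomes $1,759,475.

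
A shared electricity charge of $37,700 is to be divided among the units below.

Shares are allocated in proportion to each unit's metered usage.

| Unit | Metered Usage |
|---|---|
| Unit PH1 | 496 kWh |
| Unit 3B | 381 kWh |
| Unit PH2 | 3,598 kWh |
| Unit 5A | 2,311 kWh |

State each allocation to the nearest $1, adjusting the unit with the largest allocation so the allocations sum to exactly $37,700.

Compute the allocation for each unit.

Metered usage total: 6,786.
Proportional shares: Unit PH1 496/6,786 × $37,700 = 2,755.56; Unit 3B 381/6,786 × $37,700 = 2,116.67; Unit PH2 3,598/6,786 × $37,700 = 19,988.89; Unit 5A 2,311/6,786 × $37,700 = 12,838.89.
At nearest $1: Unit PH1 $2,756; Unit 3B $2,117; Unit PH2 $19,989; Unit 5A $12,839. Sum = $37,701.
Difference $37,700 − $37,701 = −$1 applied to largest allocation (Unit PH2): Unit PH2 becomes $19,988.

Unit PH1: $2,756 | Unit 3B: $2,117 | Unit PH2: $19,988 | Unit 5A: $12,839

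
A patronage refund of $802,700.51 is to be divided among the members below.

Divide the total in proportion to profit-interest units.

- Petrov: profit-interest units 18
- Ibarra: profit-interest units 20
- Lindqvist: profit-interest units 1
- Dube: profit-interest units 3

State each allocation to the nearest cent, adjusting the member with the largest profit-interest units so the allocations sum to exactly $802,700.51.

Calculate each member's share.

Petrov: $344,014.50 · Ibarra: $382,238.34 · Lindqvist: $19,111.92 · Dube: $57,335.75

Profit-interest units total: 18 + 20 + 1 + 3 = 42.
Pro-rata amounts: Petrov 344,014.5043; Ibarra 382,238.3381; Lindqvist 19,111.9169; Dube 57,335.7507.
After rounding (cent): Petrov $344,014.50; Ibarra $382,238.34; Lindqvist $19,111.92; Dube $57,335.75. Sum = $802,700.51.
No rounding difference to absorb.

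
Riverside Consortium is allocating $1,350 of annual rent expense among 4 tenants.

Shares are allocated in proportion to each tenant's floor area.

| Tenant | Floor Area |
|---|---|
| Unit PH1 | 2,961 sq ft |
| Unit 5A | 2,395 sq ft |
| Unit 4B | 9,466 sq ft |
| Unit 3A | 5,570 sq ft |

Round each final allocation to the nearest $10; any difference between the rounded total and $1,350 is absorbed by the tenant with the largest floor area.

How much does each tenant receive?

Combined floor area = 20,392.
Proportional shares: Unit PH1 2,961/20,392 × $1,350 = 196.03; Unit 5A 2,395/20,392 × $1,350 = 158.55; Unit 4B 9,466/20,392 × $1,350 = 626.67; Unit 3A 5,570/20,392 × $1,350 = 368.75.
After rounding ($10): Unit PH1 $200; Unit 5A $160; Unit 4B $630; Unit 3A $370. Sum = $1,360.
Difference $1,350 − $1,360 = −$10 applied to largest floor area (Unit 4B): Unit 4B becomes $620.

Unit PH1: $200 · Unit 5A: $160 · Unit 4B: $620 · Unit 3A: $370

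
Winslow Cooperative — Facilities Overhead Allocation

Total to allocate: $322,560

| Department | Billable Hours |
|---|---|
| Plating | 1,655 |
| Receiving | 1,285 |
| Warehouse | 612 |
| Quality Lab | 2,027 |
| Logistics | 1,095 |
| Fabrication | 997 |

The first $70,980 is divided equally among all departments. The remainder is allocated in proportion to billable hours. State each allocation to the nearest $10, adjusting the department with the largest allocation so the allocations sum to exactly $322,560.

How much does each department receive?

Plating: $66,110; Receiving: $53,970; Warehouse: $31,900; Quality Lab: $78,310; Logistics: $47,740; Fabrication: $44,530

Equal tier: $70,980 ÷ 6 = $11,830 apiece.
Remainder $251,580 by billable hours (total 7,671): Plating 54,277.79 → $54,280; Receiving 42,143.18 → $42,140; Warehouse 20,071.30 → $20,070; Quality Lab 66,477.99 → $66,480; Logistics 35,911.89 → $35,910; Fabrication 32,697.86 → $32,700.
Totals: Plating $11,830 + $54,280 = $66,110; Receiving $11,830 + $42,140 = $53,970; Warehouse $11,830 + $20,070 = $31,900; Quality Lab $11,830 + $66,480 = $78,310; Logistics $11,830 + $35,910 = $47,740; Fabrication $11,830 + $32,700 = $44,530.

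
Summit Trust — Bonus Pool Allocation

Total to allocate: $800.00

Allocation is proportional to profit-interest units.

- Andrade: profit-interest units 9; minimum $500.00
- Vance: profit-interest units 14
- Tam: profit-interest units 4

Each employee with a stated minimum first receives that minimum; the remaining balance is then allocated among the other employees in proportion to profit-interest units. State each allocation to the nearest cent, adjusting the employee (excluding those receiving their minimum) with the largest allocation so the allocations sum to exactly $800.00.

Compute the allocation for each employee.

Andrade: $500.00 | Vance: $233.33 | Tam: $66.67

Minimums first: Andrade $500.00. Balance $300.00.
Balance split over remaining profit-interest units 18: Vance 233.3333 → $233.33; Tam 66.6667 → $66.67.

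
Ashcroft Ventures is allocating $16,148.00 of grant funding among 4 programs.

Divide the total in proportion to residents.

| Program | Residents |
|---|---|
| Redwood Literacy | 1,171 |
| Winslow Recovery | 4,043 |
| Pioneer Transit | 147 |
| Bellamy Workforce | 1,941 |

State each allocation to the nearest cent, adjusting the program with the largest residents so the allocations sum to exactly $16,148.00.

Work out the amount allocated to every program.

Redwood Literacy: $2,589.61 | Winslow Recovery: $8,940.89 | Pioneer Transit: $325.08 | Bellamy Workforce: $4,292.42

Combined residents = 1,171 + 4,043 + 147 + 1,941 = 7,302.
Proportional shares: Redwood Literacy 2,589.6067; Winslow Recovery 8,940.8880; Pioneer Transit 325.0830; Bellamy Workforce 4,292.4224.
After rounding (cent): Redwood Literacy $2,589.61; Winslow Recovery $8,940.89; Pioneer Transit $325.08; Bellamy Workforce $4,292.42. Sum = $16,148.00.
Rounded total matches; no reconciliation needed.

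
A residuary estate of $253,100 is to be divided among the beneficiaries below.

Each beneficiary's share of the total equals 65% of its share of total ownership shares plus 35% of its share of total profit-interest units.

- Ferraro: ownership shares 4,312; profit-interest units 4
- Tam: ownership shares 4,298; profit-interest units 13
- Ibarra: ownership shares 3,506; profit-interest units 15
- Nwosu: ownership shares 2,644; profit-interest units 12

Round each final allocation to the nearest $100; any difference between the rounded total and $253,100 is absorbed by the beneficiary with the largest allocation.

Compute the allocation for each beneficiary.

Totals — ownership shares 14,760, profit-interest units 44.
Blended shares (65% ownership shares + 35% profit-interest units): Ferraro 0.2217; Tam 0.2927; Ibarra 0.2737; Nwosu 0.2119.
Unrounded shares: Ferraro 56,114.75; Tam 74,078.36; Ibarra 69,277.32; Nwosu 53,629.58.
At nearest $100: Ferraro $56,100; Tam $74,100; Ibarra $69,300; Nwosu $53,600. Sum = $253,100.
Sum already equals the total — no adjustment.

Ferraro: $56,100 · Tam: $74,100 · Ibarra: $69,300 · Nwosu: $53,600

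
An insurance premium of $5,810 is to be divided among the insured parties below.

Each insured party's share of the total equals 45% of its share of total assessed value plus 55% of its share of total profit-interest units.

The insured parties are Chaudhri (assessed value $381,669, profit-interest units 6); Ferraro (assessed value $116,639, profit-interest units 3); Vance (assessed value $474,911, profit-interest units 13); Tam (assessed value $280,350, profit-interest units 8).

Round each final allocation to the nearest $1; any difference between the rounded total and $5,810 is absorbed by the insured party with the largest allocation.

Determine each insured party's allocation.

Assessed value total 1,253,569; profit-interest units total 30.
Combined weights (45% assessed value + 55% profit-interest units): Chaudhri 0.2470; Ferraro 0.0969; Vance 0.4088; Tam 0.2473.
Unrounded shares: Chaudhri 1,435.13; Ferraro 562.82; Vance 2,375.21; Tam 1,436.84.
After rounding ($1): Chaudhri $1,435; Ferraro $563; Vance $2,375; Tam $1,437. Sum = $5,810.
Rounded total matches; no reconciliation needed.

Chaudhri: $1,435 · Ferraro: $563 · Vance: $2,375 · Tam: $1,437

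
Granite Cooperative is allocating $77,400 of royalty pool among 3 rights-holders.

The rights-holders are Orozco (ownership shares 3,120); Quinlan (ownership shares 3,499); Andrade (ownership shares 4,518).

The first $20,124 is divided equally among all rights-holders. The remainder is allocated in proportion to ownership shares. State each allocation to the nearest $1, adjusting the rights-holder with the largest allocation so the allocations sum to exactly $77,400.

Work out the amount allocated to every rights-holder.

$20,124 shared equally gives $6,708 per rights-holder.
Remainder $57,276 by ownership shares (total 11,137): Orozco 16,045.71 → $16,046; Quinlan 17,994.86 → $17,995; Andrade 23,235.43 → $23,235.
Totals: Orozco $6,708 + $16,046 = $22,754; Quinlan $6,708 + $17,995 = $24,703; Andrade $6,708 + $23,235 = $29,943.

Orozco: $22,754 | Quinlan: $24,703 | Andrade: $29,943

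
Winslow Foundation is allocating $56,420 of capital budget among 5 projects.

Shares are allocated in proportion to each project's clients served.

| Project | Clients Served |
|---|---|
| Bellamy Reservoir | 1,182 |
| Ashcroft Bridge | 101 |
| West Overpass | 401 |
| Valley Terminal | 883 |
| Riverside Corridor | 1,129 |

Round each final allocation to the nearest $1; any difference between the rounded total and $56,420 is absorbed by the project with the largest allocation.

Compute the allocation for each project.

Bellamy Reservoir: $18,044; Ashcroft Bridge: $1,542; West Overpass: $6,121; Valley Terminal: $13,479; Riverside Corridor: $17,234

Sum of clients served: 3,696.
Raw shares: Bellamy Reservoir 1,182/3,696 × $56,420 = 18,043.41; Ashcroft Bridge 101/3,696 × $56,420 = 1,541.78; West Overpass 401/3,696 × $56,420 = 6,121.33; Valley Terminal 883/3,696 × $56,420 = 13,479.13; Riverside Corridor 1,129/3,696 × $56,420 = 17,234.36.
Rounded to nearest $1: Bellamy Reservoir $18,043; Ashcroft Bridge $1,542; West Overpass $6,121; Valley Terminal $13,479; Riverside Corridor $17,234. Sum = $56,419.
Difference $56,420 − $56,419 = +$1 applied to largest allocation (Bellamy Reservoir): Bellamy Reservoir becomes $18,044.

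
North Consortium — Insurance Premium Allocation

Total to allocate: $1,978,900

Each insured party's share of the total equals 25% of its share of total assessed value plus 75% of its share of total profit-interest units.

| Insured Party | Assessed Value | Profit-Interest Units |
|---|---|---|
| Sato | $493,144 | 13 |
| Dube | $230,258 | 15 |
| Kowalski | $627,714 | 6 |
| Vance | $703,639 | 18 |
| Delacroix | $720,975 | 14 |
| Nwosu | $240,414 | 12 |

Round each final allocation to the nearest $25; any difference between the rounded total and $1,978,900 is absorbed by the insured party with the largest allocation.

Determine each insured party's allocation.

Sato: $328,250 | Dube: $323,175 | Kowalski: $217,125 | Vance: $457,925 | Delacroix: $384,650 | Nwosu: $267,775

Totals — assessed value 3,016,144, profit-interest units 78.
Composite weights (25% assessed value + 75% profit-interest units): Sato 0.1659; Dube 0.1633; Kowalski 0.1097; Vance 0.2314; Delacroix 0.1944; Nwosu 0.1353.
Proportional shares: Sato 328,250.77; Dube 323,186.49; Kowalski 217,128.51; Vance 457,916.77; Delacroix 384,648.78; Nwosu 267,768.68.
Rounded to nearest $25: Sato $328,250; Dube $323,175; Kowalski $217,125; Vance $457,925; Delacroix $384,650; Nwosu $267,775. Sum = $1,978,900.
Sum already equals the total — no adjustment.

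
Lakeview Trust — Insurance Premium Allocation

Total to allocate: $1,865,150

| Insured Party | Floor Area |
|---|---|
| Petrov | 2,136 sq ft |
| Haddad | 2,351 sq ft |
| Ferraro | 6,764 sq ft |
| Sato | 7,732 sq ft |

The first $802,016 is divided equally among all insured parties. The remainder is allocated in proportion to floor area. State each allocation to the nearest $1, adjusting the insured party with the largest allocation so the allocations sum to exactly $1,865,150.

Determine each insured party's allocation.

Petrov: $320,130; Haddad: $332,171; Ferraro: $579,319; Sato: $633,530

First tranche $802,016 split equally: $200,504 each.
Remainder $1,063,134 by floor area (total 18,983): Petrov 119,625.68 → $119,626; Haddad 131,666.65 → $131,667; Ferraro 378,814.64 → $378,815; Sato 433,027.03 → $433,027.
Rounding difference −$1 on remainder applied to Sato.
Totals: Petrov $200,504 + $119,626 = $320,130; Haddad $200,504 + $131,667 = $332,171; Ferraro $200,504 + $378,815 = $579,319; Sato $200,504 + $433,026 = $633,530.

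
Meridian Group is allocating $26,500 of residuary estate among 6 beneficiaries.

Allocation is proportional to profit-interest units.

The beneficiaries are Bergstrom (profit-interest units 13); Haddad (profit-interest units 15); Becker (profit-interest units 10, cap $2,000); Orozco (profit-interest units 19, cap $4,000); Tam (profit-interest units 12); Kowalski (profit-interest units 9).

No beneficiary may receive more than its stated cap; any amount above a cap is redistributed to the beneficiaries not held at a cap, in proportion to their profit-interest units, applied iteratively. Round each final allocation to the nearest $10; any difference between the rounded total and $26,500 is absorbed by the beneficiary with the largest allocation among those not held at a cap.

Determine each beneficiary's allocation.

Profit-interest units total: 78.
Pro-rata shares before constraints: Bergstrom 4,416.67; Haddad 5,096.15; Becker 3,397.44; Orozco 6,455.13; Tam 4,076.92; Kowalski 3,057.69.
Cap binds for Becker ($2,000), Orozco ($4,000); balance $20,500 reallocated over remaining profit-interest units 49.
Redistributed shares: Bergstrom 5,438.78 → $5,440; Haddad 6,275.51 → $6,280; Tam 5,020.41 → $5,020; Kowalski 3,765.31 → $3,770.
Rounding difference −$10 applied to Haddad → $6,270.

Bergstrom: $5,440 · Haddad: $6,270 · Becker: $2,000 · Orozco: $4,000 · Tam: $5,020 · Kowalski: $3,770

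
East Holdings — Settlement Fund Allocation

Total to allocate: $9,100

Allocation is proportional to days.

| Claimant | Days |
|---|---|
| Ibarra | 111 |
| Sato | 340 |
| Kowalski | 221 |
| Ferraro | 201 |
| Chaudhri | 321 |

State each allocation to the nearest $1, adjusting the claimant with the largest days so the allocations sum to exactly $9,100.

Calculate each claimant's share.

Ibarra: $846 | Sato: $2,592 | Kowalski: $1,684 | Ferraro: $1,532 | Chaudhri: $2,446

Combined days = 1,194.
Raw shares: Ibarra 111/1,194 × $9,100 = 845.98; Sato 340/1,194 × $9,100 = 2,591.29; Kowalski 221/1,194 × $9,100 = 1,684.34; Ferraro 201/1,194 × $9,100 = 1,531.91; Chaudhri 321/1,194 × $9,100 = 2,446.48.
At nearest $1: Ibarra $846; Sato $2,591; Kowalski $1,684; Ferraro $1,532; Chaudhri $2,446. Sum = $9,099.
Difference $9,100 − $9,099 = +$1 applied to largest days (Sato): Sato becomes $2,592.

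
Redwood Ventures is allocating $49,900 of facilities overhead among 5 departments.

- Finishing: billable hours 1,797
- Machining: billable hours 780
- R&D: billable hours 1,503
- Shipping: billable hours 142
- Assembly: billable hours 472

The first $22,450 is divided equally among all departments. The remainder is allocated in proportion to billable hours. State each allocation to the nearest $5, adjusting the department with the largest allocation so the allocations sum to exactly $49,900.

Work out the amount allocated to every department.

Equal tier: $22,450 ÷ 5 = $4,490 apiece.
Remainder $27,450 by billable hours (total 4,694): Finishing 10,508.66 → $10,510; Machining 4,561.35 → $4,560; R&D 8,789.38 → $8,790; Shipping 830.40 → $830; Assembly 2,760.20 → $2,760.
Totals: Finishing $4,490 + $10,510 = $15,000; Machining $4,490 + $4,560 = $9,050; R&D $4,490 + $8,790 = $13,280; Shipping $4,490 + $830 = $5,320; Assembly $4,490 + $2,760 = $7,250.

Finishing: $15,000 · Machining: $9,050 · R&D: $13,280 · Shipping: $5,320 · Assembly: $7,250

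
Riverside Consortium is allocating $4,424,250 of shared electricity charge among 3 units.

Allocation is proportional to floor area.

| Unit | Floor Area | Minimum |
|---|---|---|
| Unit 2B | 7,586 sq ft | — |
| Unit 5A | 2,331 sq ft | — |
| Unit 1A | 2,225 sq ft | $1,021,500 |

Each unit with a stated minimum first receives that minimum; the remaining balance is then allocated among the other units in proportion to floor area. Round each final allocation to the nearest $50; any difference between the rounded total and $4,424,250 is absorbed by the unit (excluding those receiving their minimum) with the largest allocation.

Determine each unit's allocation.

Fund the minimums — Unit 1A $1,021,500. Remaining pool $3,402,750.
Remaining pool split over remaining floor area 9,917: Unit 2B 2,602,930.47 → $2,602,950; Unit 5A 799,819.53 → $799,800.

Unit 2B: $2,602,950 · Unit 5A: $799,800 · Unit 1A: $1,021,500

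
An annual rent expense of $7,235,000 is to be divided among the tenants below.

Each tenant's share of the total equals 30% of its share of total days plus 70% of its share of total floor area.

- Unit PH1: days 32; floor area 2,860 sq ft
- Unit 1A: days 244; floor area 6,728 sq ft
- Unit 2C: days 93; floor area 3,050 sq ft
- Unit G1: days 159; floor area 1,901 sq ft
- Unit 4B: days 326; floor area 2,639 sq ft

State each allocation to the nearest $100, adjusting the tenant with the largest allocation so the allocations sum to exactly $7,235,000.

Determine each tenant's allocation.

Totals — days 854, floor area 17,178.
Composite weights (30% days + 70% floor area): Unit PH1 0.1278; Unit 1A 0.3599; Unit 2C 0.1570; Unit G1 0.1333; Unit 4B 0.2221.
Unrounded shares: Unit PH1 924,529.07; Unit 1A 2,603,723.95; Unit 2C 1,135,581.49; Unit G1 964,571.38; Unit 4B 1,606,594.11.
At nearest $100: Unit PH1 $924,500; Unit 1A $2,603,700; Unit 2C $1,135,600; Unit G1 $964,600; Unit 4B $1,606,600. Sum = $7,235,000.
No rounding difference to absorb.

Unit PH1: $924,500; Unit 1A: $2,603,700; Unit 2C: $1,135,600; Unit G1: $964,600; Unit 4B: $1,606,600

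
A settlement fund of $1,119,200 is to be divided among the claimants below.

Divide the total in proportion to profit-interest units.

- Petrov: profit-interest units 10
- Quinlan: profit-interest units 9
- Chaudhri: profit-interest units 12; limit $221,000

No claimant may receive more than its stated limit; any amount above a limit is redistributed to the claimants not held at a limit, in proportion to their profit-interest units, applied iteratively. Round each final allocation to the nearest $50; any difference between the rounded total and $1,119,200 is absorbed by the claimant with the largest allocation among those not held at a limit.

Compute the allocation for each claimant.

Petrov: $472,750 · Quinlan: $425,450 · Chaudhri: $221,000

Sum of profit-interest units: 31.
Proportional shares (ignoring caps): Petrov 361,032.26; Quinlan 324,929.03; Chaudhri 433,238.71.
Held at cap: Chaudhri ($221,000); residual $898,200 reallocated over remaining profit-interest units 19.
Redistributed shares: Petrov 472,736.84 → $472,750; Quinlan 425,463.16 → $425,450.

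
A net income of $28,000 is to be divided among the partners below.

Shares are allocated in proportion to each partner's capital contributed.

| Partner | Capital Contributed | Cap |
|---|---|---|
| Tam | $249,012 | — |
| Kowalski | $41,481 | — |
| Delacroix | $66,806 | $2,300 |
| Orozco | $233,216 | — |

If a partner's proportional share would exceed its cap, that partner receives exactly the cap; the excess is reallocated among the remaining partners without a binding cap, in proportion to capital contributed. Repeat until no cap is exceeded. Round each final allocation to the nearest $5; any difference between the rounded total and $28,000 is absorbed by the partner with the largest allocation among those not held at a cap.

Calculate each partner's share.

Tam: $12,220 · Kowalski: $2,035 · Delacroix: $2,300 · Orozco: $11,445

Combined capital contributed = 590,515.
Pro-rata shares before constraints: Tam 11,807.21; Kowalski 1,966.87; Delacroix 3,167.69; Orozco 11,058.23.
Cap binds for Delacroix ($2,300); balance $25,700 reallocated over remaining capital contributed 523,709.
Redistributed shares: Tam 12,219.78 → $12,220; Kowalski 2,035.60 → $2,035; Orozco 11,444.62 → $11,445.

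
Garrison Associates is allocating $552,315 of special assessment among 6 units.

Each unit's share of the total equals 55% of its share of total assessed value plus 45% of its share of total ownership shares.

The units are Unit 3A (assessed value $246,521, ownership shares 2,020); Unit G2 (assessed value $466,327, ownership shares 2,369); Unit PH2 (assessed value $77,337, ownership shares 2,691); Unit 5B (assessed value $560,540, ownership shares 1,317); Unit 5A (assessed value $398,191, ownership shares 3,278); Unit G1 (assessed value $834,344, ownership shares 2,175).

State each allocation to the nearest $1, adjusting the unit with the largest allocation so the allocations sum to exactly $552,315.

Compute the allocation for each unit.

Unit 3A: $65,239 · Unit G2: $97,349 · Unit PH2: $57,385 · Unit 5B: $89,549 · Unit 5A: $105,649 · Unit G1: $137,144

Totals — assessed value 2,583,260, ownership shares 13,850.
Blended shares (55% assessed value + 45% ownership shares): Unit 3A 0.1181; Unit G2 0.1763; Unit PH2 0.1039; Unit 5B 0.1621; Unit 5A 0.1913; Unit G1 0.2483.
Unrounded shares: Unit 3A 65,238.55; Unit G2 97,349.09; Unit PH2 57,384.96; Unit 5B 89,549.47; Unit 5A 105,649.01; Unit G1 137,143.92.
Rounded to nearest $1: Unit 3A $65,239; Unit G2 $97,349; Unit PH2 $57,385; Unit 5B $89,549; Unit 5A $105,649; Unit G1 $137,144. Sum = $552,315.
Rounded total matches; no reconciliation needed.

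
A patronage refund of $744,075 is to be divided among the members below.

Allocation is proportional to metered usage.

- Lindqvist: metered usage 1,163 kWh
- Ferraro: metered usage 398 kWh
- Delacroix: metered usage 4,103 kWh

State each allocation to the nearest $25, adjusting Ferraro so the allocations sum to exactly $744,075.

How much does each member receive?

Lindqvist: $152,775 | Ferraro: $52,300 | Delacroix: $539,000

Sum of metered usage: 5,664.
Pro-rata amounts: Lindqvist 1,163/5,664 × $744,075 = 152,782.35; Ferraro 398/5,664 × $744,075 = 52,284.93; Delacroix 4,103/5,664 × $744,075 = 539,007.72.
Rounded to nearest $25: Lindqvist $152,775; Ferraro $52,275; Delacroix $539,000. Sum = $744,050.
Difference $744,075 − $744,050 = +$25 applied to Ferraro: Ferraro becomes $52,300.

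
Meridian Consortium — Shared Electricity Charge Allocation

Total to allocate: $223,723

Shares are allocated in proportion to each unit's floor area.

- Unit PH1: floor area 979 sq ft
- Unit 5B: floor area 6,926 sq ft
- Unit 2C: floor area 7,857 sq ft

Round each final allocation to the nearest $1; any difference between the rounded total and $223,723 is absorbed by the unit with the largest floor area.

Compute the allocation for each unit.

Total floor area = 979 + 6,926 + 7,857 = 15,762.
Unrounded shares: Unit PH1 13,895.75; Unit 5B 98,306.40; Unit 2C 111,520.85.
After rounding ($1): Unit PH1 $13,896; Unit 5B $98,306; Unit 2C $111,521. Sum = $223,723.
Sum already equals the total — no adjustment.

Unit PH1: $13,896 | Unit 5B: $98,306 | Unit 2C: $111,521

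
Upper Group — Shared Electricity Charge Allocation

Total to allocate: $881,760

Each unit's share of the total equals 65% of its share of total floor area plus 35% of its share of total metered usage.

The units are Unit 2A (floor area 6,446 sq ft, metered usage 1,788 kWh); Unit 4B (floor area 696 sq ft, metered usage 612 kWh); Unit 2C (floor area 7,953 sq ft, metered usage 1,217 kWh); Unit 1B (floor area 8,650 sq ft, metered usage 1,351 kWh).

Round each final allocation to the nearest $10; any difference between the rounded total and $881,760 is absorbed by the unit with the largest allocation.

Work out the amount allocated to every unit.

Unit 2A: $266,660; Unit 4B: $54,820; Unit 2C: $267,570; Unit 1B: $292,710

Floor area total 23,745; metered usage total 4,968.
Combined weights (65% floor area + 35% metered usage): Unit 2A 0.3024; Unit 4B 0.0622; Unit 2C 0.3034; Unit 1B 0.3320.
Pro-rata amounts: Unit 2A 266,662.01; Unit 4B 54,817.59; Unit 2C 267,566.20; Unit 1B 292,714.20.
After rounding ($10): Unit 2A $266,660; Unit 4B $54,820; Unit 2C $267,570; Unit 1B $292,710. Sum = $881,760.
Rounded total matches; no reconciliation needed.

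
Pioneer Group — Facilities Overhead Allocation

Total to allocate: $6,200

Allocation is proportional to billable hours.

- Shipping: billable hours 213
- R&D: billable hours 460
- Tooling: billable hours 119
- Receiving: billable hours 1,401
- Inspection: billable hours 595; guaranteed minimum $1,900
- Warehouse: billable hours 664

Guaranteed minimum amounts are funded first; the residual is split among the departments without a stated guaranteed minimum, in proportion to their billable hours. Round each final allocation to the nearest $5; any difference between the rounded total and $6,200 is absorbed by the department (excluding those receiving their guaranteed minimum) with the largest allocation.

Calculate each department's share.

Shipping: $320; R&D: $690; Tooling: $180; Receiving: $2,110; Inspection: $1,900; Warehouse: $1,000

Fund the minimums — Inspection $1,900. Balance $4,300.
Balance split over remaining billable hours 2,857: Shipping 320.58 → $320; R&D 692.33 → $690; Tooling 179.10 → $180; Receiving 2,108.61 → $2,110; Warehouse 999.37 → $1,000.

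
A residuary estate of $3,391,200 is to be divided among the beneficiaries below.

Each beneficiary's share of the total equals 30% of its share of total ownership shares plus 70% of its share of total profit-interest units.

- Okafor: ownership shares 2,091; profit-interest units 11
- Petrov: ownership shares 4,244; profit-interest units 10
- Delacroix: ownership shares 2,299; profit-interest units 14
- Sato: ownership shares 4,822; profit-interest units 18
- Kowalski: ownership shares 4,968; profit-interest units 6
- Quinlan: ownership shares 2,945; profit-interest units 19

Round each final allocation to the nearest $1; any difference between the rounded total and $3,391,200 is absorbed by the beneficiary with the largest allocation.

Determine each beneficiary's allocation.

Okafor: $434,323 · Petrov: $506,392 · Delacroix: $535,527 · Sato: $777,381 · Kowalski: $419,125 · Quinlan: $718,452

Ownership shares total 21,369; profit-interest units total 78.
Composite weights (30% ownership shares + 70% profit-interest units): Okafor 0.1281; Petrov 0.1493; Delacroix 0.1579; Sato 0.2292; Kowalski 0.1236; Quinlan 0.2119.
Proportional shares: Okafor 434,323.05; Petrov 506,391.71; Delacroix 535,527.29; Sato 777,380.57; Kowalski 419,125.35; Quinlan 718,452.03.
Rounded to nearest $1: Okafor $434,323; Petrov $506,392; Delacroix $535,527; Sato $777,381; Kowalski $419,125; Quinlan $718,452. Sum = $3,391,200.
No rounding difference to absorb.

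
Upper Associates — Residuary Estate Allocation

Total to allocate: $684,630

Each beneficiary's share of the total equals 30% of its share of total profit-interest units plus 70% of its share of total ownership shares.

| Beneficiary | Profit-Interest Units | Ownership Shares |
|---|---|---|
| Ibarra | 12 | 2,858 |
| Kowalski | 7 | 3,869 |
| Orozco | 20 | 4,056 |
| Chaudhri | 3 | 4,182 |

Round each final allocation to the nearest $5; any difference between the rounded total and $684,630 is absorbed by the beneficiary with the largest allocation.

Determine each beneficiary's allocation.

Totals — profit-interest units 42, ownership shares 14,965.
Composite weights (30% profit-interest units + 70% ownership shares): Ibarra 0.2194; Kowalski 0.2310; Orozco 0.3326; Chaudhri 0.2170.
Unrounded shares: Ibarra 150,207.51; Kowalski 158,132.83; Orozco 227,694.13; Chaudhri 148,595.53.
After rounding ($5): Ibarra $150,210; Kowalski $158,135; Orozco $227,695; Chaudhri $148,595. Sum = $684,635.
Difference $684,630 − $684,635 = −$5 applied to largest allocation (Orozco): Orozco becomes $227,690.

Ibarra: $150,210; Kowalski: $158,135; Orozco: $227,690; Chaudhri: $148,595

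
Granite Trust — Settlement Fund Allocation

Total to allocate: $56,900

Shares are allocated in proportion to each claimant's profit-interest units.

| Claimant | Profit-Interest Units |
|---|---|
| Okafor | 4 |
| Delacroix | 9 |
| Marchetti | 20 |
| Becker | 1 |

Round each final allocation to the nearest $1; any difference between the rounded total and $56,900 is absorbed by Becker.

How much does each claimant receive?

Okafor: $6,694; Delacroix: $15,062; Marchetti: $33,471; Becker: $1,673

Profit-interest units total: 34.
Proportional shares: Okafor 4/34 × $56,900 = 6,694.12; Delacroix 9/34 × $56,900 = 15,061.76; Marchetti 20/34 × $56,900 = 33,470.59; Becker 1/34 × $56,900 = 1,673.53.
Rounded to nearest $1: Okafor $6,694; Delacroix $15,062; Marchetti $33,471; Becker $1,674. Sum = $56,901.
Difference $56,900 − $56,901 = −$1 applied to Becker: Becker becomes $1,673.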